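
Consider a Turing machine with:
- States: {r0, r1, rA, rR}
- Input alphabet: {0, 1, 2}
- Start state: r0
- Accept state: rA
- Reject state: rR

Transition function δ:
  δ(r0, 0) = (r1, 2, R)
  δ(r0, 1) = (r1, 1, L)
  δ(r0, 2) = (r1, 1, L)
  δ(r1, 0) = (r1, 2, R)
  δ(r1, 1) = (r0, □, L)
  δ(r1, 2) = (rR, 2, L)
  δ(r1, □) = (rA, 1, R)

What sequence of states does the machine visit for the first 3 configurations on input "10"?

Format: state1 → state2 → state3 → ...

Execution trace:
Initial: [r0]10
Step 1: δ(r0, 1) = (r1, 1, L) → [r1]□10
Step 2: δ(r1, □) = (rA, 1, R) → 1[rA]10

The machine reaches the accept state rA and halts.

State sequence: r0 → r1 → rA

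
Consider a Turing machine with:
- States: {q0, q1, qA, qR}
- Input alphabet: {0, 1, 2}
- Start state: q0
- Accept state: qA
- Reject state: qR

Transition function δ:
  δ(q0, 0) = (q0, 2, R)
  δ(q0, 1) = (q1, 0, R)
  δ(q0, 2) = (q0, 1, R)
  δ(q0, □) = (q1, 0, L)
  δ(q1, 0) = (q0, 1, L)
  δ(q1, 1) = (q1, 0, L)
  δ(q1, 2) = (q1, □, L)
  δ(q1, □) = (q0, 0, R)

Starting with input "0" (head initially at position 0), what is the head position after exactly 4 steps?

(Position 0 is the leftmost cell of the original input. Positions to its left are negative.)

Execution trace (head position shown):
Step 0: [q0]0  (head at position 0)
Step 1: move right → 2[q0]□  (head at position 1)
Step 2: move left → [q1]20  (head at position 0)
Step 3: move left → [q1]□□0  (head at position -1)
Step 4: move right → 0[q0]□0  (head at position 0)

After 4 steps, the head is at position 0.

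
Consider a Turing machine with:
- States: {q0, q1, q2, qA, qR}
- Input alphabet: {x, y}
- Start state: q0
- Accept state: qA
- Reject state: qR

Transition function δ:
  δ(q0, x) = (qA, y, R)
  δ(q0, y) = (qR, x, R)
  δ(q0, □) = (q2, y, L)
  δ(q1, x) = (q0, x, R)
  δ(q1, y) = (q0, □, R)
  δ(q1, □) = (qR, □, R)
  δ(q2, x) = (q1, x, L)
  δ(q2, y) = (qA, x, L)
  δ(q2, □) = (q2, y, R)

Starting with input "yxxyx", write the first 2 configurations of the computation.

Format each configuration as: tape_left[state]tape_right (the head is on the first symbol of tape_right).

Transitions applied:
Step 1: δ(q0, y) = (qR, x, R)

The first 2 configurations are:
[q0]yxxyx ⊢ x[qR]xxyx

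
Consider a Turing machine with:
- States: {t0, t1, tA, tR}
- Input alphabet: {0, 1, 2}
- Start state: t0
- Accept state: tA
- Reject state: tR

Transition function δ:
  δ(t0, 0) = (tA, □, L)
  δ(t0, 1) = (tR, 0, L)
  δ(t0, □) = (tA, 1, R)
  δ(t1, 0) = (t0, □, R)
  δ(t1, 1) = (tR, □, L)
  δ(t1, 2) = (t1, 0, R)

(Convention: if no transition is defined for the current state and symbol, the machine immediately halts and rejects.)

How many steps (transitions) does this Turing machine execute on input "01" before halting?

Execution trace:
Initial: [t0]01
Step 1: δ(t0, 0) = (tA, □, L) → [tA]□□1

The machine reaches the accept state tA and halts.

The machine executed 1 step before halting.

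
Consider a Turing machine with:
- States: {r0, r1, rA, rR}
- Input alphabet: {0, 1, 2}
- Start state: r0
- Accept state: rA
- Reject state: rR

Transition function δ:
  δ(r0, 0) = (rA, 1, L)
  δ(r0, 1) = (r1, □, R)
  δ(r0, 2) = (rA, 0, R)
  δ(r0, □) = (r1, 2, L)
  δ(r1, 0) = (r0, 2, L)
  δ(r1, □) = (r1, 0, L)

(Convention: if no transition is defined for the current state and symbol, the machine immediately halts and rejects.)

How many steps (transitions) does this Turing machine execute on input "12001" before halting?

Execution trace:
Initial: [r0]12001
Step 1: δ(r0, 1) = (r1, □, R) → □[r1]2001

No transition is defined for δ(r1, 2). By convention the machine halts and rejects.

The machine executed 1 step before halting.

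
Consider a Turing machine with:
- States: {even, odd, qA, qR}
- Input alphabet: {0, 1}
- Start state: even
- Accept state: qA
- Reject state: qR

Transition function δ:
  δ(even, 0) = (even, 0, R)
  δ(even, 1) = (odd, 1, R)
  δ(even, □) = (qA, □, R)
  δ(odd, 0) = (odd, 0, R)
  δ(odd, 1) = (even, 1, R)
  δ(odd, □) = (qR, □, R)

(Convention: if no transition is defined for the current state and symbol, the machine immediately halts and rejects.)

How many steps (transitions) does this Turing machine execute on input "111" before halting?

Execution trace:
Initial: [even]111
Step 1: δ(even, 1) = (odd, 1, R) → 1[odd]11
Step 2: δ(odd, 1) = (even, 1, R) → 11[even]1
Step 3: δ(even, 1) = (odd, 1, R) → 111[odd]□
Step 4: δ(odd, □) = (qR, □, R) → 111□[qR]□

The machine reaches the reject state qR and halts.

The machine executed 4 steps before halting.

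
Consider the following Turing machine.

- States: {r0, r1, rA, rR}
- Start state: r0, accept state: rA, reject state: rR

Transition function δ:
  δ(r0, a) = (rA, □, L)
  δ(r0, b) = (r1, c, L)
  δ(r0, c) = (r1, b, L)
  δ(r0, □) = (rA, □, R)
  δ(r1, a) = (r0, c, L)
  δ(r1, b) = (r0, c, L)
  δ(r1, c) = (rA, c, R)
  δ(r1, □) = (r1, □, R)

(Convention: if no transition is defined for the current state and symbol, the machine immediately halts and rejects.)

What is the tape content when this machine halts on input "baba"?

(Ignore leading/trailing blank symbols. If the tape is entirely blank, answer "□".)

Execution trace:
Initial: [r0]baba
Step 1: δ(r0, b) = (r1, c, L) → [r1]□caba
Step 2: δ(r1, □) = (r1, □, R) → □[r1]caba
Step 3: δ(r1, c) = (rA, c, R) → □c[rA]aba

The machine reaches the accept state rA and halts.

Final tape (ignoring leading/trailing blanks): caba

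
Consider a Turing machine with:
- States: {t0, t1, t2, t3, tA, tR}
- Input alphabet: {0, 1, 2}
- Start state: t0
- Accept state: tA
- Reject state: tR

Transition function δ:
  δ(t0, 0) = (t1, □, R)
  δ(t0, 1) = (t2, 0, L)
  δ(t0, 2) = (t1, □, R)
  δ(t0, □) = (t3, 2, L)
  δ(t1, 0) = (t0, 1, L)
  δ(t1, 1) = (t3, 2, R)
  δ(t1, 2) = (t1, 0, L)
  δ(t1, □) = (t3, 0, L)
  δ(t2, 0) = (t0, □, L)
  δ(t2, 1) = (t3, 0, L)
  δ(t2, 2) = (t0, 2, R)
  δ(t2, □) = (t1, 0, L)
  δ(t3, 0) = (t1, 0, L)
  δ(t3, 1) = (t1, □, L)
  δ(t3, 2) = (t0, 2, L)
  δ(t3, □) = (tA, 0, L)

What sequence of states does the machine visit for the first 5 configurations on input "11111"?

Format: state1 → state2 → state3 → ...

Execution trace:
Initial: [t0]11111
Step 1: δ(t0, 1) = (t2, 0, L) → [t2]□01111
Step 2: δ(t2, □) = (t1, 0, L) → [t1]□001111
Step 3: δ(t1, □) = (t3, 0, L) → [t3]□0001111
Step 4: δ(t3, □) = (tA, 0, L) → [tA]□00001111

The machine reaches the accept state tA and halts.

State sequence: t0 → t2 → t1 → t3 → tA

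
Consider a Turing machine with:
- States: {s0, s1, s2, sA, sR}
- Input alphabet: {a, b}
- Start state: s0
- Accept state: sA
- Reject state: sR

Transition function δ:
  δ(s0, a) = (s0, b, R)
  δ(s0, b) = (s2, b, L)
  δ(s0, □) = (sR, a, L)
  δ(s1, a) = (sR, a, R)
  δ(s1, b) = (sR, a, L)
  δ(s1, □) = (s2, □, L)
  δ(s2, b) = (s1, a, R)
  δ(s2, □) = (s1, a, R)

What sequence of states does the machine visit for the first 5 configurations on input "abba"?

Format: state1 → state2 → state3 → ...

Execution trace:
Initial: [s0]abba
Step 1: δ(s0, a) = (s0, b, R) → b[s0]bba
Step 2: δ(s0, b) = (s2, b, L) → [s2]bbba
Step 3: δ(s2, b) = (s1, a, R) → a[s1]bba
Step 4: δ(s1, b) = (sR, a, L) → [sR]aaba

The machine reaches the reject state sR and halts.

State sequence: s0 → s0 → s2 → s1 → sR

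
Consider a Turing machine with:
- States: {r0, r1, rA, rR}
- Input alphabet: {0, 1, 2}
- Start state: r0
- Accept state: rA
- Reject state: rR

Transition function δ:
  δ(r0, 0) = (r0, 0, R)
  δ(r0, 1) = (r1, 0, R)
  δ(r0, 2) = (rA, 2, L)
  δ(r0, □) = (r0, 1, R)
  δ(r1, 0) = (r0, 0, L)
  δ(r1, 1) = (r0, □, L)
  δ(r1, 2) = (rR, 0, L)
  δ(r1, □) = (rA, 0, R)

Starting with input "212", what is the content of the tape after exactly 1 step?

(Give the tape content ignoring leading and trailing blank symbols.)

Execution trace:
Initial: [r0]212
Step 1: δ(r0, 2) = (rA, 2, L) → [rA]□212

The machine reaches the accept state rA and halts.

After 1 step, the tape (ignoring leading/trailing blanks) is: 212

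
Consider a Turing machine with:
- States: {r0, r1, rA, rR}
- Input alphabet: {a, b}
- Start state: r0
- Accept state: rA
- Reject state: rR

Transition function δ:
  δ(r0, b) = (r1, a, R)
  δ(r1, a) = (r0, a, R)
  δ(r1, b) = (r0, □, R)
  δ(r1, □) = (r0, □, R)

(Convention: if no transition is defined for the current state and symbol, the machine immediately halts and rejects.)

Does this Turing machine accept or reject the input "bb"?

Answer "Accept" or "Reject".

Execution trace:
Initial: [r0]bb
Step 1: δ(r0, b) = (r1, a, R) → a[r1]b
Step 2: δ(r1, b) = (r0, □, R) → a□[r0]□

No transition is defined for δ(r0, □). By convention the machine halts and rejects.

Answer: Reject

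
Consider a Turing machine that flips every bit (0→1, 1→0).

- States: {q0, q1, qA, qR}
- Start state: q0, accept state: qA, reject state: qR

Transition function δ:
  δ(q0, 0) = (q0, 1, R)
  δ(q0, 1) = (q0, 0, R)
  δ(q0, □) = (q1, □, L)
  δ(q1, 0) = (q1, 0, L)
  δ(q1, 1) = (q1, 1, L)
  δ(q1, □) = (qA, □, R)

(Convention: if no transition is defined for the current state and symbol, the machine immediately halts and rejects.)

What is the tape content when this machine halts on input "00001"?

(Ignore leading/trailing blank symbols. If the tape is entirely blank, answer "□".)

Execution trace:
Initial: [q0]00001
Step 1: δ(q0, 0) = (q0, 1, R) → 1[q0]0001
Step 2: δ(q0, 0) = (q0, 1, R) → 11[q0]001
Step 3: δ(q0, 0) = (q0, 1, R) → 111[q0]01
Step 4: δ(q0, 0) = (q0, 1, R) → 1111[q0]1
Step 5: δ(q0, 1) = (q0, 0, R) → 11110[q0]□
Step 6: δ(q0, □) = (q1, □, L) → 1111[q1]0□
Step 7: δ(q1, 0) = (q1, 0, L) → 111[q1]10□
Step 8: δ(q1, 1) = (q1, 1, L) → 11[q1]110□
Step 9: δ(q1, 1) = (q1, 1, L) → 1[q1]1110□
Step 10: δ(q1, 1) = (q1, 1, L) → [q1]11110□
Step 11: δ(q1, 1) = (q1, 1, L) → [q1]□11110□
Step 12: δ(q1, □) = (qA, □, R) → □[qA]11110□

The machine reaches the accept state qA and halts.

Final tape (ignoring leading/trailing blanks): 11110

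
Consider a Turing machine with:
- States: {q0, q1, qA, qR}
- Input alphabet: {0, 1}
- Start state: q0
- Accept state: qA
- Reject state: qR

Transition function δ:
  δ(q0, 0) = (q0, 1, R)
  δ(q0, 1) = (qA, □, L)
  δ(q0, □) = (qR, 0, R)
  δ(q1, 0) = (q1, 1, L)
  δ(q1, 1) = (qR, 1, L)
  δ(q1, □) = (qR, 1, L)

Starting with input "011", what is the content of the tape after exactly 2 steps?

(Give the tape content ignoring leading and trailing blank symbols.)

Execution trace:
Initial: [q0]011
Step 1: δ(q0, 0) = (q0, 1, R) → 1[q0]11
Step 2: δ(q0, 1) = (qA, □, L) → [qA]1□1

The machine reaches the accept state qA and halts.

After 2 steps, the tape (ignoring leading/trailing blanks) is: 1□1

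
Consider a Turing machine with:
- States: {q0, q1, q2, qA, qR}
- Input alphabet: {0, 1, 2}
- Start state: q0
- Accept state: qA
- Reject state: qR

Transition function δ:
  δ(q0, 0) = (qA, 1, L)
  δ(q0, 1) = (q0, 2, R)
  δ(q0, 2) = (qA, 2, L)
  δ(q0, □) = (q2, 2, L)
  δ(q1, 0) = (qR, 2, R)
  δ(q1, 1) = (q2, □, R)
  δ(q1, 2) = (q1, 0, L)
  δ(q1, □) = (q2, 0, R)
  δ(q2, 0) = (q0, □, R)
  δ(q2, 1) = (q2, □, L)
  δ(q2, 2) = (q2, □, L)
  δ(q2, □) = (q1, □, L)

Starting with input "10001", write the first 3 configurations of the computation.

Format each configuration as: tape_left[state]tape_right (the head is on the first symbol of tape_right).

Transitions applied:
Step 1: δ(q0, 1) = (q0, 2, R)
Step 2: δ(q0, 0) = (qA, 1, L)

The first 3 configurations are:
[q0]10001 ⊢ 2[q0]0001 ⊢ [qA]21001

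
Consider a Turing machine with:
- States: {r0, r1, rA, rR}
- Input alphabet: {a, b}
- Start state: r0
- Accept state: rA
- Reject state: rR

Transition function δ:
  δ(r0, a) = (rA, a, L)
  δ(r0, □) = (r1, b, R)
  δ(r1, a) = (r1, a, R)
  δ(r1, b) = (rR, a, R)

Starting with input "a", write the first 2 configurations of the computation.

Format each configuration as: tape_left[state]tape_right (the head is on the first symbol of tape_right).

Transitions applied:
Step 1: δ(r0, a) = (rA, a, L)

The first 2 configurations are:
[r0]a ⊢ [rA]□a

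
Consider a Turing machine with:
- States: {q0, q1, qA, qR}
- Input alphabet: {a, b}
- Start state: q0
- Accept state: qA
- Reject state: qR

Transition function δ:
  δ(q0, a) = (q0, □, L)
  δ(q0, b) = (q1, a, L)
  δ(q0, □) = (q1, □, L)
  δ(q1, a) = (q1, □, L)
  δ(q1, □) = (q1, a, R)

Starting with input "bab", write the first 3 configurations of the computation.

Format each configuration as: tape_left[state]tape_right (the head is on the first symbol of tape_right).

Transitions applied:
Step 1: δ(q0, b) = (q1, a, L)
Step 2: δ(q1, □) = (q1, a, R)

The first 3 configurations are:
[q0]bab ⊢ [q1]□aab ⊢ a[q1]aab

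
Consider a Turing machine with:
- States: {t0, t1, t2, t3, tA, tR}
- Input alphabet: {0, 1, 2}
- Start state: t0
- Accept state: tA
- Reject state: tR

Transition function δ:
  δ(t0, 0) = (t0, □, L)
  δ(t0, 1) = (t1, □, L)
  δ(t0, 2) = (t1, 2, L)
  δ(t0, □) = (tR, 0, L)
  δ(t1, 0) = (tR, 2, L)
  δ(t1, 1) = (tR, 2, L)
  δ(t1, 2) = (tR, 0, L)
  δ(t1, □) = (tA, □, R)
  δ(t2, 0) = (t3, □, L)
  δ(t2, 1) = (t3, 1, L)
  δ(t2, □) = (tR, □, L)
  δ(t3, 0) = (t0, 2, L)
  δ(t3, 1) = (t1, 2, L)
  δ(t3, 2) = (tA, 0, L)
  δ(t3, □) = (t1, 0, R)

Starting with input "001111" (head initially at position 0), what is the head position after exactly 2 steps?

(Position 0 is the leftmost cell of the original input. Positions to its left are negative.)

Execution trace (head position shown):
Step 0: [t0]001111  (head at position 0)
Step 1: move left → [t0]□□01111  (head at position -1)
Step 2: move left → [tR]□0□01111  (head at position -2)

After 2 steps, the head is at position -2.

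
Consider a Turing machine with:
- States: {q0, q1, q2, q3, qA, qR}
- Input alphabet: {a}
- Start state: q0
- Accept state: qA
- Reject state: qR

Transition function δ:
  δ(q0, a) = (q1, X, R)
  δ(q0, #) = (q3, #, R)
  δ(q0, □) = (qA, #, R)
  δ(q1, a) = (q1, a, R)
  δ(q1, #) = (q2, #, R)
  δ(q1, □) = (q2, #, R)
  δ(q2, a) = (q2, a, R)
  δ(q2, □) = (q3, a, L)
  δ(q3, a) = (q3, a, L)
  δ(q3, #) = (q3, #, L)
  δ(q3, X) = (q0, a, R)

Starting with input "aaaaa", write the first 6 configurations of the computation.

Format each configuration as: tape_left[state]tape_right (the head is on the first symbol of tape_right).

Transitions applied:
Step 1: δ(q0, a) = (q1, X, R)
Step 2: δ(q1, a) = (q1, a, R)
Step 3: δ(q1, a) = (q1, a, R)
Step 4: δ(q1, a) = (q1, a, R)
Step 5: δ(q1, a) = (q1, a, R)

The first 6 configurations are:
[q0]aaaaa ⊢ X[q1]aaaa ⊢ Xa[q1]aaa ⊢ Xaa[q1]aa ⊢ Xaaa[q1]a ⊢ Xaaaa[q1]□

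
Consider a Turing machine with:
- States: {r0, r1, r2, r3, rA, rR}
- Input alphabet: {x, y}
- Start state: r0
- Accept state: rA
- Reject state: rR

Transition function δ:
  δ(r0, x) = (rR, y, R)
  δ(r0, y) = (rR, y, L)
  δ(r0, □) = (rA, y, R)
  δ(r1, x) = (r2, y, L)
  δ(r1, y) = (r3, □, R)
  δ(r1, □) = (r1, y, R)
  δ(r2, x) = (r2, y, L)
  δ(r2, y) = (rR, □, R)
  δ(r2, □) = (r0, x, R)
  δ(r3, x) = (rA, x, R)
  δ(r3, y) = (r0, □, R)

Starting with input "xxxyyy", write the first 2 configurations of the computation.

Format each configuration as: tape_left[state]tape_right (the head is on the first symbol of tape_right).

Transitions applied:
Step 1: δ(r0, x) = (rR, y, R)

The first 2 configurations are:
[r0]xxxyyy ⊢ y[rR]xxyyy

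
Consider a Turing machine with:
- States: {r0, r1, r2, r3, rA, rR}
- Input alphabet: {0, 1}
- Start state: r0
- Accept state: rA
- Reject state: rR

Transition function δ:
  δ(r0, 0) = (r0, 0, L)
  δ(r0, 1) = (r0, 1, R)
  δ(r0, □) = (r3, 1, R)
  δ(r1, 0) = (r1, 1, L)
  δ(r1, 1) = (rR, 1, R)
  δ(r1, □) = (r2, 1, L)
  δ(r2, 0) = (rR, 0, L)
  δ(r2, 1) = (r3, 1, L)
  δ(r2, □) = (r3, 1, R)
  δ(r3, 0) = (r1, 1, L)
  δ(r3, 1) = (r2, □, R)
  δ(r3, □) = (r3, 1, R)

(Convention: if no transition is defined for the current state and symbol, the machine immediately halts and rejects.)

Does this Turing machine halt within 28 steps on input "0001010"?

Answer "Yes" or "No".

Execution trace:
Initial: [r0]0001010
Step 1: δ(r0, 0) = (r0, 0, L) → [r0]□0001010
Step 2: δ(r0, □) = (r3, 1, R) → 1[r3]0001010
Step 3: δ(r3, 0) = (r1, 1, L) → [r1]11001010
Step 4: δ(r1, 1) = (rR, 1, R) → 1[rR]1001010

The machine reaches the reject state rR and halts.
The machine halted after 4 steps (within the 28-step bound).

Answer: Yes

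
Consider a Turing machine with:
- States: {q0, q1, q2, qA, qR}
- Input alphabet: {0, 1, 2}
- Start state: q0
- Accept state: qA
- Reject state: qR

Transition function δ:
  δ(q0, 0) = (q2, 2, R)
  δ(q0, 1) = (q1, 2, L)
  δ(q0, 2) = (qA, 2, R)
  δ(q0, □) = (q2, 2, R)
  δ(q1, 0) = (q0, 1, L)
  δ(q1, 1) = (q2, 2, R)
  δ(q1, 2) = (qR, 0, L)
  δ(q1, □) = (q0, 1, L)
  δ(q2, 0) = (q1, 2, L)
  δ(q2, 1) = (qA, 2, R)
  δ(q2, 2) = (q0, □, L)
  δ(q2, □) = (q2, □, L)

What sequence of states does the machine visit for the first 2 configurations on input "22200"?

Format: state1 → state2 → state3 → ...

Execution trace:
Initial: [q0]22200
Step 1: δ(q0, 2) = (qA, 2, R) → 2[qA]2200

The machine reaches the accept state qA and halts.

State sequence: q0 → qA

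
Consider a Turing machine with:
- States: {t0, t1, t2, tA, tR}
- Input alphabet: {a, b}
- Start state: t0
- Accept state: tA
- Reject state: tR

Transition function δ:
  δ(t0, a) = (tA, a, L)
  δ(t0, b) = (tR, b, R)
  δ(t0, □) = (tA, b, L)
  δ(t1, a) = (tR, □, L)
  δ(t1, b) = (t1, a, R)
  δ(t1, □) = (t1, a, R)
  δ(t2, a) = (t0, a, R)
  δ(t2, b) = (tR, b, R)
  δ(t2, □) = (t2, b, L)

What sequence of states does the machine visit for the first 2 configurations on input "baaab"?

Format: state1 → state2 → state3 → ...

Execution trace:
Initial: [t0]baaab
Step 1: δ(t0, b) = (tR, b, R) → b[tR]aaab

The machine reaches the reject state tR and halts.

State sequence: t0 → tR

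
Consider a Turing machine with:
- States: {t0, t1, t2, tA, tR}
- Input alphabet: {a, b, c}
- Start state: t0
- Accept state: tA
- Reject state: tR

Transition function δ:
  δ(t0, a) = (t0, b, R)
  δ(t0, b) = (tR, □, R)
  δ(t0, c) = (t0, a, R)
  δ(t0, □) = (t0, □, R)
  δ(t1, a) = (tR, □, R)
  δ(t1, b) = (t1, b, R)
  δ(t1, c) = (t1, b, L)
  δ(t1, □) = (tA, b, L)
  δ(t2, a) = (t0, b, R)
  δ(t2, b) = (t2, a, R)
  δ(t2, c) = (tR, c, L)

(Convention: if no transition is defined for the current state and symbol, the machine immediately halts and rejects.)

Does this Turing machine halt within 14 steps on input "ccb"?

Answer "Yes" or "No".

Execution trace:
Initial: [t0]ccb
Step 1: δ(t0, c) = (t0, a, R) → a[t0]cb
Step 2: δ(t0, c) = (t0, a, R) → aa[t0]b
Step 3: δ(t0, b) = (tR, □, R) → aa□[tR]□

The machine reaches the reject state tR and halts.
The machine halted after 3 steps (within the 14-step bound).

Answer: Yes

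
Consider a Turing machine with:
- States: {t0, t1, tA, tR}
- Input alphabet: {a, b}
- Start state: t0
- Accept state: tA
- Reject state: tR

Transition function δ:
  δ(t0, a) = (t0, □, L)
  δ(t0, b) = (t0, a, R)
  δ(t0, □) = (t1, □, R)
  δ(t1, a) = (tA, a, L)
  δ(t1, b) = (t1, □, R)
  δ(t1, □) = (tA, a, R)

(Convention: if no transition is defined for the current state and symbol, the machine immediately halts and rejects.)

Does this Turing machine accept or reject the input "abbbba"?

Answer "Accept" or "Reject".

Execution trace:
Initial: [t0]abbbba
Step 1: δ(t0, a) = (t0, □, L) → [t0]□□bbbba
Step 2: δ(t0, □) = (t1, □, R) → □[t1]□bbbba
Step 3: δ(t1, □) = (tA, a, R) → □a[tA]bbbba

The machine reaches the accept state tA and halts.

Answer: Accept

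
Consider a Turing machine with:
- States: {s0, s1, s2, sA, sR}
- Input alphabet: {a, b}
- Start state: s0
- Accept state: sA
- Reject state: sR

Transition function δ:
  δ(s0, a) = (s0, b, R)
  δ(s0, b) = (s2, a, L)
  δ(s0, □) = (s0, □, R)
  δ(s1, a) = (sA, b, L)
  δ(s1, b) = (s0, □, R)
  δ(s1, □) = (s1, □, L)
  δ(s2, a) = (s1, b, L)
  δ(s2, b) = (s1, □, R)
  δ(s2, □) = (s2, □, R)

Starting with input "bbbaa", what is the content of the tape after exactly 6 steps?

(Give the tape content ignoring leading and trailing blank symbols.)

Execution trace:
Initial: [s0]bbbaa
Step 1: δ(s0, b) = (s2, a, L) → [s2]□abbaa
Step 2: δ(s2, □) = (s2, □, R) → □[s2]abbaa
Step 3: δ(s2, a) = (s1, b, L) → [s1]□bbbaa
Step 4: δ(s1, □) = (s1, □, L) → [s1]□□bbbaa
Step 5: δ(s1, □) = (s1, □, L) → [s1]□□□bbbaa
Step 6: δ(s1, □) = (s1, □, L) → [s1]□□□□bbbaa

After 6 steps, the tape (ignoring leading/trailing blanks) is: bbbaa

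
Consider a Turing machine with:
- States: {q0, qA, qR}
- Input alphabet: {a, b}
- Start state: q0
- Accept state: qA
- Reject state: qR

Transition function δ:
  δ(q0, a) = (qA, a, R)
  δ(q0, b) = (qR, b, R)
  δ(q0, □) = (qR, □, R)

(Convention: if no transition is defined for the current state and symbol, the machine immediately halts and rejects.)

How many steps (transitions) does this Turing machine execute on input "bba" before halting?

Execution trace:
Initial: [q0]bba
Step 1: δ(q0, b) = (qR, b, R) → b[qR]ba

The machine reaches the reject state qR and halts.

The machine executed 1 step before halting.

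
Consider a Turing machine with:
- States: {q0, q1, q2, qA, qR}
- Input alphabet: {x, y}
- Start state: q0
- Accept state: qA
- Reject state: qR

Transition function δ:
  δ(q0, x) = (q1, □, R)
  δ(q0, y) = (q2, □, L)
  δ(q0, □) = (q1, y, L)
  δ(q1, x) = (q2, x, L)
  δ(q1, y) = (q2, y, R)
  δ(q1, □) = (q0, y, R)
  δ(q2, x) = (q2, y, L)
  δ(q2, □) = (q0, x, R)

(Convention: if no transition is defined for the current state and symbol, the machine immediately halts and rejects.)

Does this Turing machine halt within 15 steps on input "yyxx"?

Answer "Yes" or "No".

Execution trace:
Initial: [q0]yyxx
Step 1: δ(q0, y) = (q2, □, L) → [q2]□□yxx
Step 2: δ(q2, □) = (q0, x, R) → x[q0]□yxx
Step 3: δ(q0, □) = (q1, y, L) → [q1]xyyxx
Step 4: δ(q1, x) = (q2, x, L) → [q2]□xyyxx
Step 5: δ(q2, □) = (q0, x, R) → x[q0]xyyxx
Step 6: δ(q0, x) = (q1, □, R) → x□[q1]yyxx
Step 7: δ(q1, y) = (q2, y, R) → x□y[q2]yxx

No transition is defined for δ(q2, y). By convention the machine halts and rejects.
The machine halted after 7 steps (within the 15-step bound).

Answer: Yes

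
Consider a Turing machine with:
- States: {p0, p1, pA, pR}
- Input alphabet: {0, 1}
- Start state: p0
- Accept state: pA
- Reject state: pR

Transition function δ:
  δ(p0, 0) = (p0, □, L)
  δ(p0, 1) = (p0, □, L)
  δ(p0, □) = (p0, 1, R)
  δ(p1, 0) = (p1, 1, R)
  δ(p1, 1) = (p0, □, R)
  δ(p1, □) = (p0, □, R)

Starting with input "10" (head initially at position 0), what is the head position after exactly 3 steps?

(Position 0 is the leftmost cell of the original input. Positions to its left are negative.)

Execution trace (head position shown):
Step 0: [p0]10  (head at position 0)
Step 1: move left → [p0]□□0  (head at position -1)
Step 2: move right → 1[p0]□0  (head at position 0)
Step 3: move right → 11[p0]0  (head at position 1)

After 3 steps, the head is at position 1.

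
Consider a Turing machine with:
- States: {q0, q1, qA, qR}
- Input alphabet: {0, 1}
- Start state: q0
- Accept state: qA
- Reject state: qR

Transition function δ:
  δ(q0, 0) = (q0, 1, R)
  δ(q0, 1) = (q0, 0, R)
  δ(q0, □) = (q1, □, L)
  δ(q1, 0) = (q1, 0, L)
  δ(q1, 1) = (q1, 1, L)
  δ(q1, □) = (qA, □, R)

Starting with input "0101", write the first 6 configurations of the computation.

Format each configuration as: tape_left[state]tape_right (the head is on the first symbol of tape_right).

Transitions applied:
Step 1: δ(q0, 0) = (q0, 1, R)
Step 2: δ(q0, 1) = (q0, 0, R)
Step 3: δ(q0, 0) = (q0, 1, R)
Step 4: δ(q0, 1) = (q0, 0, R)
Step 5: δ(q0, □) = (q1, □, L)

The first 6 configurations are:
[q0]0101 ⊢ 1[q0]101 ⊢ 10[q0]01 ⊢ 101[q0]1 ⊢ 1010[q0]□ ⊢ 101[q1]0□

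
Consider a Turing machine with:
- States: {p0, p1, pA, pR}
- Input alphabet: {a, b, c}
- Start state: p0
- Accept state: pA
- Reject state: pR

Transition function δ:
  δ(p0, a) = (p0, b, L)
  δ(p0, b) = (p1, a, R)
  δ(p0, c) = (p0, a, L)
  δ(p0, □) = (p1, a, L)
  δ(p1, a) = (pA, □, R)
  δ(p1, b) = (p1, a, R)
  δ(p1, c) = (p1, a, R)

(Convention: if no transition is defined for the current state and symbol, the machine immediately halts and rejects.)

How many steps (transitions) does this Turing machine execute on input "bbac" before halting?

Execution trace:
Initial: [p0]bbac
Step 1: δ(p0, b) = (p1, a, R) → a[p1]bac
Step 2: δ(p1, b) = (p1, a, R) → aa[p1]ac
Step 3: δ(p1, a) = (pA, □, R) → aa□[pA]c

The machine reaches the accept state pA and halts.

The machine executed 3 steps before halting.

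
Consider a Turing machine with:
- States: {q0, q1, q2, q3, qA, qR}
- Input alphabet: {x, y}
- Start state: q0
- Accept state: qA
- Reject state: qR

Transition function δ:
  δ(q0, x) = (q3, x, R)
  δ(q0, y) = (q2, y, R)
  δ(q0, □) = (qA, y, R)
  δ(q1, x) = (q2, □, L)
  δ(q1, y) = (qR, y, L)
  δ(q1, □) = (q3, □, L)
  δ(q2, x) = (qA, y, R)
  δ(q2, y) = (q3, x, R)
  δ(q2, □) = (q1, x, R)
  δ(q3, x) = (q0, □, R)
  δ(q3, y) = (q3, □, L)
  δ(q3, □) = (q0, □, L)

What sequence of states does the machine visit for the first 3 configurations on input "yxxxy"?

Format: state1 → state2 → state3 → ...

Execution trace:
Initial: [q0]yxxxy
Step 1: δ(q0, y) = (q2, y, R) → y[q2]xxxy
Step 2: δ(q2, x) = (qA, y, R) → yy[qA]xxy

The machine reaches the accept state qA and halts.

State sequence: q0 → q2 → qA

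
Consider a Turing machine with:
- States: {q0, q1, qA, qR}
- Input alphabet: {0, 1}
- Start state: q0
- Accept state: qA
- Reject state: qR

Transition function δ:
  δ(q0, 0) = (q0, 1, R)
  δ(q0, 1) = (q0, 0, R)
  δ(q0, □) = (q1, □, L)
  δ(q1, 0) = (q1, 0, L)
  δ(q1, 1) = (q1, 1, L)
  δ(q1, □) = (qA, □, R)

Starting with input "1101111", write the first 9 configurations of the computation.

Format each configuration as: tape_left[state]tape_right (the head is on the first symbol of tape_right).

Transitions applied:
Step 1: δ(q0, 1) = (q0, 0, R)
Step 2: δ(q0, 1) = (q0, 0, R)
Step 3: δ(q0, 0) = (q0, 1, R)
Step 4: δ(q0, 1) = (q0, 0, R)
Step 5: δ(q0, 1) = (q0, 0, R)
Step 6: δ(q0, 1) = (q0, 0, R)
Step 7: δ(q0, 1) = (q0, 0, R)
Step 8: δ(q0, □) = (q1, □, L)

The first 9 configurations are:
[q0]1101111 ⊢ 0[q0]101111 ⊢ 00[q0]01111 ⊢ 001[q0]1111 ⊢ 0010[q0]111 ⊢ 00100[q0]11 ⊢ 001000[q0]1 ⊢ 0010000[q0]□ ⊢ 001000[q1]0□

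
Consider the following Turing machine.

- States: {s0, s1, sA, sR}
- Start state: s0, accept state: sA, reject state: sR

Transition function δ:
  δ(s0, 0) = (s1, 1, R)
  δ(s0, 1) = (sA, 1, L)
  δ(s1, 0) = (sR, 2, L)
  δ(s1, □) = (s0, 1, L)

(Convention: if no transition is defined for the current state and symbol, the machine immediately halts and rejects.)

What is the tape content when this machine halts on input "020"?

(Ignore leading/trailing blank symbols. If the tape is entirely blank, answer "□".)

Execution trace:
Initial: [s0]020
Step 1: δ(s0, 0) = (s1, 1, R) → 1[s1]20

No transition is defined for δ(s1, 2). By convention the machine halts and rejects.

Final tape (ignoring leading/trailing blanks): 120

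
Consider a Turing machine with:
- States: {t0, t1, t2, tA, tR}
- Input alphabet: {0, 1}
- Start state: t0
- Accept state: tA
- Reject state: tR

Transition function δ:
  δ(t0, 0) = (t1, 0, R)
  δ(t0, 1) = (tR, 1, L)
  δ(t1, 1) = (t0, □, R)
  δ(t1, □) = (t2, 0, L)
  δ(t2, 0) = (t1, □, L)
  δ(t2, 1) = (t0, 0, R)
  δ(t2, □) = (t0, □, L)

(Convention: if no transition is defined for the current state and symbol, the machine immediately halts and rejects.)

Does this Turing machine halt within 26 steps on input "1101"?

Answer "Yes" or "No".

Execution trace:
Initial: [t0]1101
Step 1: δ(t0, 1) = (tR, 1, L) → [tR]□1101

The machine reaches the reject state tR and halts.
The machine halted after 1 step (within the 26-step bound).

Answer: Yes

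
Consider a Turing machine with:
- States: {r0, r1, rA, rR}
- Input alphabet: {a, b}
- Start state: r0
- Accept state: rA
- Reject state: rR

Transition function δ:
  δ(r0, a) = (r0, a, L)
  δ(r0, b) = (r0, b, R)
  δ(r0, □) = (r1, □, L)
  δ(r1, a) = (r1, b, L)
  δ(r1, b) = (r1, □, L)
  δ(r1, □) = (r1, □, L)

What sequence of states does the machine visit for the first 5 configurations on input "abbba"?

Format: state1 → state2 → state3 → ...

Execution trace:
Initial: [r0]abbba
Step 1: δ(r0, a) = (r0, a, L) → [r0]□abbba
Step 2: δ(r0, □) = (r1, □, L) → [r1]□□abbba
Step 3: δ(r1, □) = (r1, □, L) → [r1]□□□abbba
Step 4: δ(r1, □) = (r1, □, L) → [r1]□□□□abbba

State sequence: r0 → r0 → r1 → r1 → r1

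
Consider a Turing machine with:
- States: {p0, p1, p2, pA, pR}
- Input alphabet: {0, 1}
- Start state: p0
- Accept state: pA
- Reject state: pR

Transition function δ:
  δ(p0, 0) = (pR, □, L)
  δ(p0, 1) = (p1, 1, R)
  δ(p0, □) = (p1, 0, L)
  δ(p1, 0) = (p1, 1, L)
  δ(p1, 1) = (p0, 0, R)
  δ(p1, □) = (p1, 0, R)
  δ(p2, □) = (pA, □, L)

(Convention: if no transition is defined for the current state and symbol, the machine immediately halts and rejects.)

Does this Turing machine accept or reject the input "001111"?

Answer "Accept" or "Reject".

Execution trace:
Initial: [p0]001111
Step 1: δ(p0, 0) = (pR, □, L) → [pR]□□01111

The machine reaches the reject state pR and halts.

Answer: Reject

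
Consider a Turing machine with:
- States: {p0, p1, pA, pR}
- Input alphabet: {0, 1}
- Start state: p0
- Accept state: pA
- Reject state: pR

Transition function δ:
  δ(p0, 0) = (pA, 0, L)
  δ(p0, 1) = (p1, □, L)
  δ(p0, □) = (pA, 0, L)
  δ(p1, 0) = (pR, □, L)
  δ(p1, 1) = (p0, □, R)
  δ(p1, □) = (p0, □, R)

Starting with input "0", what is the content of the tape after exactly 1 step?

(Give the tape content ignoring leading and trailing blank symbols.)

Execution trace:
Initial: [p0]0
Step 1: δ(p0, 0) = (pA, 0, L) → [pA]□0

The machine reaches the accept state pA and halts.

After 1 step, the tape (ignoring leading/trailing blanks) is: 0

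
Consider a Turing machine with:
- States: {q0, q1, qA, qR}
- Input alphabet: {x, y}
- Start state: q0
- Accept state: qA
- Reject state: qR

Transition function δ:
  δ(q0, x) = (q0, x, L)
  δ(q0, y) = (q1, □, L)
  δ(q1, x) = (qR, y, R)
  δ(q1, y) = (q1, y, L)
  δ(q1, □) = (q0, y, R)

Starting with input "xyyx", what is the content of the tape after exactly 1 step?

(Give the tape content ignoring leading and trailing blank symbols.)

Execution trace:
Initial: [q0]xyyx
Step 1: δ(q0, x) = (q0, x, L) → [q0]□xyyx

No transition is defined for δ(q0, □). By convention the machine halts and rejects.

After 1 step, the tape (ignoring leading/trailing blanks) is: xyyx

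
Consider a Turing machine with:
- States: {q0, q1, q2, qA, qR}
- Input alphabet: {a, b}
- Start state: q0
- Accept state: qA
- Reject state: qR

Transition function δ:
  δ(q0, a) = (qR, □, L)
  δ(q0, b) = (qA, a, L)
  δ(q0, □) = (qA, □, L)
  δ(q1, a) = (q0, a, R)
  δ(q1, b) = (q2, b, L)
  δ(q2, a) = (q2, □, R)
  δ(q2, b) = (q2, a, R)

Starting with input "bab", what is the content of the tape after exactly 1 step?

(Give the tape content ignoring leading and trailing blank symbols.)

Execution trace:
Initial: [q0]bab
Step 1: δ(q0, b) = (qA, a, L) → [qA]□aab

The machine reaches the accept state qA and halts.

After 1 step, the tape (ignoring leading/trailing blanks) is: aab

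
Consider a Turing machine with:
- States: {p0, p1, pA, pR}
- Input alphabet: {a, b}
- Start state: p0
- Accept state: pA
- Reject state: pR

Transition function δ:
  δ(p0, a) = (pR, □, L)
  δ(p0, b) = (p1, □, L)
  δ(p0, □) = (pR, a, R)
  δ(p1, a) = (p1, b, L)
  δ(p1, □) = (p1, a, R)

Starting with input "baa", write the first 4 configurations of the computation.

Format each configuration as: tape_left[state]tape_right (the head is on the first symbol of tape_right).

Transitions applied:
Step 1: δ(p0, b) = (p1, □, L)
Step 2: δ(p1, □) = (p1, a, R)
Step 3: δ(p1, □) = (p1, a, R)

The first 4 configurations are:
[p0]baa ⊢ [p1]□□aa ⊢ a[p1]□aa ⊢ aa[p1]aa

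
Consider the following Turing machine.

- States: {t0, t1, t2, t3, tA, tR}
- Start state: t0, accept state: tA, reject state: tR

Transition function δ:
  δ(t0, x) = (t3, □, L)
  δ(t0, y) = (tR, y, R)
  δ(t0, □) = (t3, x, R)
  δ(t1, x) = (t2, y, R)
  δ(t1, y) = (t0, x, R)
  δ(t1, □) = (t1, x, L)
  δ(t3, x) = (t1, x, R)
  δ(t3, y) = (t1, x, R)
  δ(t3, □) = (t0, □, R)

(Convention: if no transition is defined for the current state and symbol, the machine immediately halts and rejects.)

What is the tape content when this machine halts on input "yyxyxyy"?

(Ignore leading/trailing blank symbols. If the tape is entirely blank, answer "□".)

Execution trace:
Initial: [t0]yyxyxyy
Step 1: δ(t0, y) = (tR, y, R) → y[tR]yxyxyy

The machine reaches the reject state tR and halts.

Final tape (ignoring leading/trailing blanks): yyxyxyy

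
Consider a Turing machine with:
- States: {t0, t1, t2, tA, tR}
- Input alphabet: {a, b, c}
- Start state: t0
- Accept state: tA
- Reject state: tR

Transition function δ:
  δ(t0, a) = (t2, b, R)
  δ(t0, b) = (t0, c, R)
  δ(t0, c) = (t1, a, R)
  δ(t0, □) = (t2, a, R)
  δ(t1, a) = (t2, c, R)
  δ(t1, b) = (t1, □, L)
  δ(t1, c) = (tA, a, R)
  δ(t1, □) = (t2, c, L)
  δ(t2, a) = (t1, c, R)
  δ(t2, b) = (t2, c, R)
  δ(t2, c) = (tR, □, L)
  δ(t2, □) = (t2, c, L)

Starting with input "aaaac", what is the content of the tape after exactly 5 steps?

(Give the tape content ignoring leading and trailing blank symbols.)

Execution trace:
Initial: [t0]aaaac
Step 1: δ(t0, a) = (t2, b, R) → b[t2]aaac
Step 2: δ(t2, a) = (t1, c, R) → bc[t1]aac
Step 3: δ(t1, a) = (t2, c, R) → bcc[t2]ac
Step 4: δ(t2, a) = (t1, c, R) → bccc[t1]c
Step 5: δ(t1, c) = (tA, a, R) → bccca[tA]□

The machine reaches the accept state tA and halts.

After 5 steps, the tape (ignoring leading/trailing blanks) is: bccca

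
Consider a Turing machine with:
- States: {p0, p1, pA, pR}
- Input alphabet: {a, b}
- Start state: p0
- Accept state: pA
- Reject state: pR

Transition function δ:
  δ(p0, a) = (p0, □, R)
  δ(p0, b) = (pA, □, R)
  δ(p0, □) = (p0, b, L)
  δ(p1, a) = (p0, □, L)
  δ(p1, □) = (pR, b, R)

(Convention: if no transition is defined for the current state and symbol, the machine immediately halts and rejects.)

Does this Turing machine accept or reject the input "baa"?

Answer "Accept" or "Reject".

Execution trace:
Initial: [p0]baa
Step 1: δ(p0, b) = (pA, □, R) → □[pA]aa

The machine reaches the accept state pA and halts.

Answer: Accept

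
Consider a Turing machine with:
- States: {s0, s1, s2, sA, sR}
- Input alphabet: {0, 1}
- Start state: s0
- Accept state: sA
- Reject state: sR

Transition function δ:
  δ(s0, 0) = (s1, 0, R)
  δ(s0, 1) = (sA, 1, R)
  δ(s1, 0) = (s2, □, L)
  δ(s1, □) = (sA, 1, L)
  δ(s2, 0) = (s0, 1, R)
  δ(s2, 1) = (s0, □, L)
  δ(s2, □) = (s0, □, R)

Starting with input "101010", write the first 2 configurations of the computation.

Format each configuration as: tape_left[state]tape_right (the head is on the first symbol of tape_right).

Transitions applied:
Step 1: δ(s0, 1) = (sA, 1, R)

The first 2 configurations are:
[s0]101010 ⊢ 1[sA]01010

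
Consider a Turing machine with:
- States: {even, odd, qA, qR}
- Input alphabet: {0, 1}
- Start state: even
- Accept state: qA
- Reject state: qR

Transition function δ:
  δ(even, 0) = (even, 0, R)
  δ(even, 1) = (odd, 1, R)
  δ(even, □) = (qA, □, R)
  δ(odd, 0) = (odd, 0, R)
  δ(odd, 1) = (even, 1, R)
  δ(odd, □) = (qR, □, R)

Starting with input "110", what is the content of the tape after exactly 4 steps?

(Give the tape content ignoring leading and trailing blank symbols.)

Execution trace:
Initial: [even]110
Step 1: δ(even, 1) = (odd, 1, R) → 1[odd]10
Step 2: δ(odd, 1) = (even, 1, R) → 11[even]0
Step 3: δ(even, 0) = (even, 0, R) → 110[even]□
Step 4: δ(even, □) = (qA, □, R) → 110□[qA]□

The machine reaches the accept state qA and halts.

After 4 steps, the tape (ignoring leading/trailing blanks) is: 110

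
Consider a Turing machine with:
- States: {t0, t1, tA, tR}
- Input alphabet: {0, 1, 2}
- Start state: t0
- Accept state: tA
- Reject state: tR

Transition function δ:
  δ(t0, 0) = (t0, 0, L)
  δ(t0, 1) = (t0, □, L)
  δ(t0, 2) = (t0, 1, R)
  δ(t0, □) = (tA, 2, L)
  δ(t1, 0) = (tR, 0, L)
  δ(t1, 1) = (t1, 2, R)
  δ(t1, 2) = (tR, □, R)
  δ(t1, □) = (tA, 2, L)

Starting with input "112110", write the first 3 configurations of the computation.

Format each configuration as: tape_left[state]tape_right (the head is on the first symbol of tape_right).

Transitions applied:
Step 1: δ(t0, 1) = (t0, □, L)
Step 2: δ(t0, □) = (tA, 2, L)

The first 3 configurations are:
[t0]112110 ⊢ [t0]□□12110 ⊢ [tA]□2□12110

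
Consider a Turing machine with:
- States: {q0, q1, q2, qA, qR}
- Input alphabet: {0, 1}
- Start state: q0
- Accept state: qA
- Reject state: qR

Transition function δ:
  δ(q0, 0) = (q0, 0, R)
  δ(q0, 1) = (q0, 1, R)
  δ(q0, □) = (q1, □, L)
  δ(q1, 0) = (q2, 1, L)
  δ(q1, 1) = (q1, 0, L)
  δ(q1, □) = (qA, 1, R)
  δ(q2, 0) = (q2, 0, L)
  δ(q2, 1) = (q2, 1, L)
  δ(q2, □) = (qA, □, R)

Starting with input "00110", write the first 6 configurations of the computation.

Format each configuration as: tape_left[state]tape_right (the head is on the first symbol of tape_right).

Transitions applied:
Step 1: δ(q0, 0) = (q0, 0, R)
Step 2: δ(q0, 0) = (q0, 0, R)
Step 3: δ(q0, 1) = (q0, 1, R)
Step 4: δ(q0, 1) = (q0, 1, R)
Step 5: δ(q0, 0) = (q0, 0, R)

The first 6 configurations are:
[q0]00110 ⊢ 0[q0]0110 ⊢ 00[q0]110 ⊢ 001[q0]10 ⊢ 0011[q0]0 ⊢ 00110[q0]□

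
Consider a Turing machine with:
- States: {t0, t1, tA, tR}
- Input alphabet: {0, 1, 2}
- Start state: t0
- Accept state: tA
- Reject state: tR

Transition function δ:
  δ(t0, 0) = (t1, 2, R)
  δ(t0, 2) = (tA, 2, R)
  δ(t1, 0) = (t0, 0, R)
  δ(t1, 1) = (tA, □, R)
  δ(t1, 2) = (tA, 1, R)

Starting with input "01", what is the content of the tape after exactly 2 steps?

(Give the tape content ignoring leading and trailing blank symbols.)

Execution trace:
Initial: [t0]01
Step 1: δ(t0, 0) = (t1, 2, R) → 2[t1]1
Step 2: δ(t1, 1) = (tA, □, R) → 2□[tA]□

The machine reaches the accept state tA and halts.

After 2 steps, the tape (ignoring leading/trailing blanks) is: 2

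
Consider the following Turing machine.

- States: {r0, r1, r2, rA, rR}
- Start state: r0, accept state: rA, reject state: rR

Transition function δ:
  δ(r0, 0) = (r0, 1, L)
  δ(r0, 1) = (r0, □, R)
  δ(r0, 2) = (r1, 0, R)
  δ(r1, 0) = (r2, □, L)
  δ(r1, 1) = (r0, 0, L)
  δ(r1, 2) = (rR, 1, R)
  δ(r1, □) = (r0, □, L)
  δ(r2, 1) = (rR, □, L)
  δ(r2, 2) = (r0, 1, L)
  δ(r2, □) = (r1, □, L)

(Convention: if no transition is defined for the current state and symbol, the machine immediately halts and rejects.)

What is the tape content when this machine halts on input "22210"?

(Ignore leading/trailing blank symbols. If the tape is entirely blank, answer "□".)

Execution trace:
Initial: [r0]22210
Step 1: δ(r0, 2) = (r1, 0, R) → 0[r1]2210
Step 2: δ(r1, 2) = (rR, 1, R) → 01[rR]210

The machine reaches the reject state rR and halts.

Final tape (ignoring leading/trailing blanks): 01210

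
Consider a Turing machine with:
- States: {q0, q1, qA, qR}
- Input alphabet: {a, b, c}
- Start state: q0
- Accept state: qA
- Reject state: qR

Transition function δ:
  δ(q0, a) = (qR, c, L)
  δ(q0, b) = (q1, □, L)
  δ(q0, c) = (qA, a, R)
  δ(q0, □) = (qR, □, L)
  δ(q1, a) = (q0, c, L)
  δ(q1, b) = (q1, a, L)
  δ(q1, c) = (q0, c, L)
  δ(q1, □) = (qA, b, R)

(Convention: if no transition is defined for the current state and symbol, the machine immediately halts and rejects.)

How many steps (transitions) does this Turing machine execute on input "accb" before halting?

Execution trace:
Initial: [q0]accb
Step 1: δ(q0, a) = (qR, c, L) → [qR]□cccb

The machine reaches the reject state qR and halts.

The machine executed 1 step before halting.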